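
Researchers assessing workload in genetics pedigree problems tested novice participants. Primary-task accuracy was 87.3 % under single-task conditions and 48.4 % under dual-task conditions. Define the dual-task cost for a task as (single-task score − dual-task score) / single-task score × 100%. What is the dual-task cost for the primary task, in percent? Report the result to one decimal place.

44.6

Cost = (87.3 − 48.4) / 87.3 × 100%
     = 38.9000 / 87.3 × 100% = 44.5590%.
≈ 44.6%.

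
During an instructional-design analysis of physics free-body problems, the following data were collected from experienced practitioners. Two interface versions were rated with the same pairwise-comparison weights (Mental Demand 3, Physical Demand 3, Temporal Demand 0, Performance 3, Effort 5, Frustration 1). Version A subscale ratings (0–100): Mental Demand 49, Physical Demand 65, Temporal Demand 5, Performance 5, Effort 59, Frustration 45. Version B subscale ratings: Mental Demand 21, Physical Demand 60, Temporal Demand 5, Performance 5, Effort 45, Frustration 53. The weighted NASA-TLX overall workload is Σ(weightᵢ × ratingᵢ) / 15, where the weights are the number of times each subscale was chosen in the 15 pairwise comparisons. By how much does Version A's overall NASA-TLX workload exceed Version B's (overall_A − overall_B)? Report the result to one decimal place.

10.7

Version A weighted sum = 3·49 + 3·65 + 0·5 + 3·5 + 5·59 + 1·45 = 147 + 195 + 0 + 15 + 295 + 45 = 697; overall_A = 697/15 = 46.4667.
Version B weighted sum = 3·21 + 3·60 + 0·5 + 3·5 + 5·45 + 1·53 = 63 + 180 + 0 + 15 + 225 + 53 = 536; overall_B = 536/15 = 35.7333.
Difference = 46.4667 − 35.7333 = 10.7334 ≈ 10.7.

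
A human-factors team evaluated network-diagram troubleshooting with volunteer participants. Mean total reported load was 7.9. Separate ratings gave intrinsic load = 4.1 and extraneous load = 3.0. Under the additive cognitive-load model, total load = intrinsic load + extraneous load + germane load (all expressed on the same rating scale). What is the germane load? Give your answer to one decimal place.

germane load = total − intrinsic − extraneous
             = 7.9 − 4.1 − 3.0 = 0.8.

0.8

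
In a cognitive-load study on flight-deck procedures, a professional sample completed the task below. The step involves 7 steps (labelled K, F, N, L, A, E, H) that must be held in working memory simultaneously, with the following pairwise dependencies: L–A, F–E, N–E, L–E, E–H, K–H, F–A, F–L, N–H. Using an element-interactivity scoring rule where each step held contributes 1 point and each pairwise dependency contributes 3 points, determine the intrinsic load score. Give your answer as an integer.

34

Count of steps held simultaneously: 7.
Count of pairwise dependencies listed: 9.
Element contribution: 7 × 1 = 7.
Interaction contribution: 9 × 3 = 27.
Intrinsic load = 7 + 27 = 34.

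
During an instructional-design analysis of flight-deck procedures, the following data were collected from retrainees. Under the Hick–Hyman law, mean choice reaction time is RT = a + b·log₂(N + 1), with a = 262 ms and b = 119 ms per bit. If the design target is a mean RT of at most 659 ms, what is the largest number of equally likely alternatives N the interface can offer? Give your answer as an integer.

Set 262 + 119·log₂(N + 1) ≤ 659.
log₂(N + 1) ≤ (659 − 262) / 119 = 3.3361.
N + 1 ≤ 2^3.3361 = 10.0987.
N ≤ 9.0987, so the largest integer N is 9.

9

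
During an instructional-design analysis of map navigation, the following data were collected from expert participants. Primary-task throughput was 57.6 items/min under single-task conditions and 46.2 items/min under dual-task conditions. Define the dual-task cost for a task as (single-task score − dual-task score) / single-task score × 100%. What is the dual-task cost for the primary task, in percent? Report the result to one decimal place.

19.8

Cost = (57.6 − 46.2) / 57.6 × 100%
     = 11.4000 / 57.6 × 100% = 19.7917%.
≈ 19.8%.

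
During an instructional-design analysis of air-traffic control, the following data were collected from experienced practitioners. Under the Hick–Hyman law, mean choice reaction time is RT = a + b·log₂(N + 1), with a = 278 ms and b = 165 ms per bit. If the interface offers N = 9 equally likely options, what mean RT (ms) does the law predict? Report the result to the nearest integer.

log₂(9 + 1) = log₂(10) = 3.3219.
RT = 278 + 165 × 3.3219 = 278 + 548.1135 = 826.1135 ms.
≈ 826 ms.

826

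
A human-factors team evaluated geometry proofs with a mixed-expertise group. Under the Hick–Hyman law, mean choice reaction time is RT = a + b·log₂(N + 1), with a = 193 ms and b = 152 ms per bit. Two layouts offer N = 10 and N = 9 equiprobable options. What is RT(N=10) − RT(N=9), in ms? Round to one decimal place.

RT(10) = 193 + 152·log₂(11) = 193 + 152·3.4594 = 718.8288 ms.
RT(9) = 193 + 152·log₂(10) = 193 + 152·3.3219 = 697.9288 ms.
Difference = 718.8288 − 697.9288 = 20.9000 ≈ 20.9 ms.

20.9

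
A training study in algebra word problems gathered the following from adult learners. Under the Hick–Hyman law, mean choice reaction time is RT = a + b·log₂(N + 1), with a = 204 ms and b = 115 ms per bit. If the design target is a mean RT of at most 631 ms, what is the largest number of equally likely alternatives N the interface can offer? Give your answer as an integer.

Set 204 + 115·log₂(N + 1) ≤ 631.
log₂(N + 1) ≤ (631 − 204) / 115 = 3.7130.
N + 1 ≤ 2^3.7130 = 13.1137.
N ≤ 12.1137, so the largest integer N is 12.

12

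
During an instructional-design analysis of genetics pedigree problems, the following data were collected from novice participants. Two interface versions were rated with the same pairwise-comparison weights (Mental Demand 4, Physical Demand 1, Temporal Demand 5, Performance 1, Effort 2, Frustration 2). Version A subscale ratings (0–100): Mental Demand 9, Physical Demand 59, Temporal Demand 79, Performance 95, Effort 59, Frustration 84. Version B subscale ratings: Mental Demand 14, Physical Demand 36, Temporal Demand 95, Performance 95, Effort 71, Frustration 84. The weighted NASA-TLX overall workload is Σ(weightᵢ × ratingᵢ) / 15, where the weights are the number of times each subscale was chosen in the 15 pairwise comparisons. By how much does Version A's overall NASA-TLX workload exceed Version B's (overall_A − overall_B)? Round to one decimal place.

Version A weighted sum = 4·9 + 1·59 + 5·79 + 1·95 + 2·59 + 2·84 = 36 + 59 + 395 + 95 + 118 + 168 = 871; overall_A = 871/15 = 58.0667.
Version B weighted sum = 4·14 + 1·36 + 5·95 + 1·95 + 2·71 + 2·84 = 56 + 36 + 475 + 95 + 142 + 168 = 972; overall_B = 972/15 = 64.8000.
Difference = 58.0667 − 64.8000 = -6.7333 ≈ -6.7.

-6.7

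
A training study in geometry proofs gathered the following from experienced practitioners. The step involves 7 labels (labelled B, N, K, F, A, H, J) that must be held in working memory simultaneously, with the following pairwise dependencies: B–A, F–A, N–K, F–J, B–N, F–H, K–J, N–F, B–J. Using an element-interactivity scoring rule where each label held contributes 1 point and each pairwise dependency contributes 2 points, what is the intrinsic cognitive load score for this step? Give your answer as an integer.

25

Count of labels held simultaneously: 7.
Count of pairwise dependencies listed: 9.
Element contribution: 7 × 1 = 7.
Interaction contribution: 9 × 2 = 18.
Intrinsic load = 7 + 18 = 25.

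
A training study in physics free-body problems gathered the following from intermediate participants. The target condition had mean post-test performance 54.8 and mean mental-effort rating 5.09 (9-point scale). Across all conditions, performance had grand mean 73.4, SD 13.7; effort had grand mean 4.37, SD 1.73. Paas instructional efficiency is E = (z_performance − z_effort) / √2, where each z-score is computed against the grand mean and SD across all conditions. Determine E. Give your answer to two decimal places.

-1.25

z_performance = (54.8 − 73.4) / 13.7 = -18.6000 / 13.7 = -1.3577.
z_effort = (5.09 − 4.37) / 1.73 = 0.7200 / 1.73 = 0.4162.
z_P − z_E = -1.3577 − 0.4162 = -1.7739.
E = -1.7739 / √2 = -1.7739 / 1.41421 = -1.2543 ≈ -1.25.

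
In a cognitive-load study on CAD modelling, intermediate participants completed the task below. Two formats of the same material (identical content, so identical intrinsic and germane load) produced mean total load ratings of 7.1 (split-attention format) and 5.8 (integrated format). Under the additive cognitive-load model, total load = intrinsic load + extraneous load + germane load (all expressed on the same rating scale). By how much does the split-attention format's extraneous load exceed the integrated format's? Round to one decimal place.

Intrinsic and germane load are equal across formats, so the difference in total load equals the difference in extraneous load.
Extraneous-load difference = 7.1 − 5.8 = 1.3.

1.3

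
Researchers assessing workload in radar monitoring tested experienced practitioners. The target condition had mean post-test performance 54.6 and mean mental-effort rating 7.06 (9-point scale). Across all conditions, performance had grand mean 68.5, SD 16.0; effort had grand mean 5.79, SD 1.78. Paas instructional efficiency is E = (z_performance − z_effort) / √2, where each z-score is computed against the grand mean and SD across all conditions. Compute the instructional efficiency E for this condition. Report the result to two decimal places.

z_performance = (54.6 − 68.5) / 16.0 = -13.9000 / 16.0 = -0.8687.
z_effort = (7.06 − 5.79) / 1.78 = 1.2700 / 1.78 = 0.7135.
z_P − z_E = -0.8687 − 0.7135 = -1.5822.
E = -1.5822 / √2 = -1.5822 / 1.41421 = -1.1188 ≈ -1.12.

-1.12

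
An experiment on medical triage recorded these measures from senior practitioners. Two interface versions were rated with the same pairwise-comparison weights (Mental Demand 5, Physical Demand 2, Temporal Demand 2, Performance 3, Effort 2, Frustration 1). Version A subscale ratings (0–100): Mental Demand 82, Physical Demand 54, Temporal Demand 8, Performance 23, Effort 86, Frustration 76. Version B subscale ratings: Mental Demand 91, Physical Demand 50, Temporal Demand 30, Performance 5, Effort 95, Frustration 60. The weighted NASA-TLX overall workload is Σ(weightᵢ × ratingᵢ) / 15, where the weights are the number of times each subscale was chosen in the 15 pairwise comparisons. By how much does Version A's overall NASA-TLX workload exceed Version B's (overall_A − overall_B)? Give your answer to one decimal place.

Version A weighted sum = 5·82 + 2·54 + 2·8 + 3·23 + 2·86 + 1·76 = 410 + 108 + 16 + 69 + 172 + 76 = 851; overall_A = 851/15 = 56.7333.
Version B weighted sum = 5·91 + 2·50 + 2·30 + 3·5 + 2·95 + 1·60 = 455 + 100 + 60 + 15 + 190 + 60 = 880; overall_B = 880/15 = 58.6667.
Difference = 56.7333 − 58.6667 = -1.9334 ≈ -1.9.

-1.9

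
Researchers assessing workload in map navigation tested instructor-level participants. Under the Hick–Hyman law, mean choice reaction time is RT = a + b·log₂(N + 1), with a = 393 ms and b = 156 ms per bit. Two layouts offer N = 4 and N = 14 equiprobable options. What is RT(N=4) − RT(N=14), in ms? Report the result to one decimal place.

RT(4) = 393 + 156·log₂(5) = 393 + 156·2.3219 = 755.2164 ms.
RT(14) = 393 + 156·log₂(15) = 393 + 156·3.9069 = 1002.4764 ms.
Difference = 755.2164 − 1002.4764 = -247.2600 ≈ -247.3 ms.

-247.3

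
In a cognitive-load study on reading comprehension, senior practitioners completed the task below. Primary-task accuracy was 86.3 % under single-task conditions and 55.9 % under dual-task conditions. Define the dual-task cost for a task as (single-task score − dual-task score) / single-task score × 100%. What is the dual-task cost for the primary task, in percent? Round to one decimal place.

Cost = (86.3 − 55.9) / 86.3 × 100%
     = 30.4000 / 86.3 × 100% = 35.2260%.
≈ 35.2%.

35.2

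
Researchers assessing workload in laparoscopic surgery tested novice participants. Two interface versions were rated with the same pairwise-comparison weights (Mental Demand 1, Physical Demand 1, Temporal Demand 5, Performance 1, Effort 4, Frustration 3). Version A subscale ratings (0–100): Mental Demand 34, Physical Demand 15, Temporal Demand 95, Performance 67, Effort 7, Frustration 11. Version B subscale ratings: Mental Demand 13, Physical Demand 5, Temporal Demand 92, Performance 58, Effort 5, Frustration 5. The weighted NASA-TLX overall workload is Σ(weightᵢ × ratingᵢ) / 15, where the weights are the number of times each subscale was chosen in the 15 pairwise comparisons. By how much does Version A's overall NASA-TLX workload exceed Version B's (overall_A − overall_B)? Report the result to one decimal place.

5.4

Version A weighted sum = 1·34 + 1·15 + 5·95 + 1·67 + 4·7 + 3·11 = 34 + 15 + 475 + 67 + 28 + 33 = 652; overall_A = 652/15 = 43.4667.
Version B weighted sum = 1·13 + 1·5 + 5·92 + 1·58 + 4·5 + 3·5 = 13 + 5 + 460 + 58 + 20 + 15 = 571; overall_B = 571/15 = 38.0667.
Difference = 43.4667 − 38.0667 = 5.4000 ≈ 5.4.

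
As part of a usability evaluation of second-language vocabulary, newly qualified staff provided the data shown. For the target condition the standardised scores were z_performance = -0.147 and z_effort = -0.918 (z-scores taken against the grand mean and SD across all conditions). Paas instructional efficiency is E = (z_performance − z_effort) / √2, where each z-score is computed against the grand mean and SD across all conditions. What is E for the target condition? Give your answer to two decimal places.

0.55

z_P − z_E = -0.147 − (-0.918) = 0.7710.
E = 0.7710 / √2 = 0.7710 / 1.41421 = 0.5452 ≈ 0.55.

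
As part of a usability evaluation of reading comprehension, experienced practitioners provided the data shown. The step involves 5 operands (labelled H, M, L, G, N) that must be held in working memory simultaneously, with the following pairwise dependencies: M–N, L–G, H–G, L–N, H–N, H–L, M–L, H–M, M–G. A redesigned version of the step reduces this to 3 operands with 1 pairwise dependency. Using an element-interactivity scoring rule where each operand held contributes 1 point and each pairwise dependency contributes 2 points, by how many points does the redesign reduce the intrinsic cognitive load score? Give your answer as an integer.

18

Original: 5 × 1 + 9 × 2 = 5 + 18 = 23.
Redesigned: 3 × 1 + 1 × 2 = 3 + 2 = 5.
Reduction = 23 − 5 = 18.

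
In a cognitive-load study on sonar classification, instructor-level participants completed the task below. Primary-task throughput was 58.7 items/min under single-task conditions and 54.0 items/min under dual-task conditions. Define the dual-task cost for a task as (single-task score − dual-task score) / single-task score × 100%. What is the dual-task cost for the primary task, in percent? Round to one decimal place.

Cost = (58.7 − 54.0) / 58.7 × 100%
     = 4.7000 / 58.7 × 100% = 8.0068%.
≈ 8.0%.

8.0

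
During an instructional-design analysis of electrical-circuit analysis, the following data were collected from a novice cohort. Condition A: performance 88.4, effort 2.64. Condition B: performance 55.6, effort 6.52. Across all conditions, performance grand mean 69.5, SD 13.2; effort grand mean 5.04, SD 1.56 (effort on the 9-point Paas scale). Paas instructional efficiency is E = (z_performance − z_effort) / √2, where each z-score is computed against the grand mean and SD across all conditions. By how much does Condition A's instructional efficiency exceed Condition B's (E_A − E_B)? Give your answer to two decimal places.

3.52

Condition A: z_P = (88.4 − 69.5)/13.2 = 1.4318; z_E = (2.64 − 5.04)/1.56 = -1.5385; E_A = (1.4318 − (-1.5385))/√2 = 2.1003.
Condition B: z_P = (55.6 − 69.5)/13.2 = -1.0530; z_E = (6.52 − 5.04)/1.56 = 0.9487; E_B = (-1.0530 − 0.9487)/√2 = -1.4154.
E_A − E_B = 2.1003 − (-1.4154) = 3.5157 ≈ 3.52.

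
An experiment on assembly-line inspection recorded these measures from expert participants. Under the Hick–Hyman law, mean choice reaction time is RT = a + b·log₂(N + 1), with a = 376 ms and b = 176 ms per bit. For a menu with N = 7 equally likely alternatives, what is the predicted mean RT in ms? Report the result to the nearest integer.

log₂(7 + 1) = log₂(8) = 3.0000.
RT = 376 + 176 × 3.0000 = 376 + 528.0000 = 904.0000 ms.
≈ 904 ms.

904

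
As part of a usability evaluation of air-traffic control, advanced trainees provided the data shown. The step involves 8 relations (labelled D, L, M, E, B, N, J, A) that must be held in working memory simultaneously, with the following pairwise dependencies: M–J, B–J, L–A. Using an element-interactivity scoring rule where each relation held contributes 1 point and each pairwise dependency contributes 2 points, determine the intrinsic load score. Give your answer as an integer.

Count of relations held simultaneously: 8.
Count of pairwise dependencies listed: 3.
Element contribution: 8 × 1 = 8.
Interaction contribution: 3 × 2 = 6.
Intrinsic load = 8 + 6 = 14.

14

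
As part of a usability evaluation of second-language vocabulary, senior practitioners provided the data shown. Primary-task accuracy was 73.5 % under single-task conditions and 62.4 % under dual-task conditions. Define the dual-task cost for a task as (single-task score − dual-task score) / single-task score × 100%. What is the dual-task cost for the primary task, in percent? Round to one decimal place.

Cost = (73.5 − 62.4) / 73.5 × 100%
     = 11.1000 / 73.5 × 100% = 15.1020%.
≈ 15.1%.

15.1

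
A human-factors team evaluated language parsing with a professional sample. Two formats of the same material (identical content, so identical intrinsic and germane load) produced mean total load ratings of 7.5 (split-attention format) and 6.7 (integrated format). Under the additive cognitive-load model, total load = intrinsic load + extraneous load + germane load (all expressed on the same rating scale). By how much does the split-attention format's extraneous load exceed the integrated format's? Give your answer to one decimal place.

0.8

Intrinsic and germane load are equal across formats, so the difference in total load equals the difference in extraneous load.
Extraneous-load difference = 7.5 − 6.7 = 0.8.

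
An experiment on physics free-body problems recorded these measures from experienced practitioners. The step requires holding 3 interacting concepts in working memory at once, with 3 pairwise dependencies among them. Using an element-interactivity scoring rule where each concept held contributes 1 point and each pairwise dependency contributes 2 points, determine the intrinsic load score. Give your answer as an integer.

9

Element contribution: 3 × 1 = 3.
Interaction contribution: 3 × 2 = 6.
Intrinsic load = 3 + 6 = 9.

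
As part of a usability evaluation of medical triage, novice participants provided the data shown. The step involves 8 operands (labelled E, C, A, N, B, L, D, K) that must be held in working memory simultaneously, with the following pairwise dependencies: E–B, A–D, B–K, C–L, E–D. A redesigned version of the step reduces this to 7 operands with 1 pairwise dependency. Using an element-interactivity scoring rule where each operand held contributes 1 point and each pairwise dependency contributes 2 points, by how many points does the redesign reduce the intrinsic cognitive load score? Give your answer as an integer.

9

Original: 8 × 1 + 5 × 2 = 8 + 10 = 18.
Redesigned: 7 × 1 + 1 × 2 = 7 + 2 = 9.
Reduction = 18 − 9 = 9.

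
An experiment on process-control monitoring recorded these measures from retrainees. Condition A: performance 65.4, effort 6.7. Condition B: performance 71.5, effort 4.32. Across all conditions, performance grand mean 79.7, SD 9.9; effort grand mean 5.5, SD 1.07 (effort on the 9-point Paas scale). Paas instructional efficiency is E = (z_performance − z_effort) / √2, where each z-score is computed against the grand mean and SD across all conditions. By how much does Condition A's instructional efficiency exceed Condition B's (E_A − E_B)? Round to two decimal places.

-2.01

Condition A: z_P = (65.4 − 79.7)/9.9 = -1.4444; z_E = (6.7 − 5.5)/1.07 = 1.1215; E_A = (-1.4444 − 1.1215)/√2 = -1.8144.
Condition B: z_P = (71.5 − 79.7)/9.9 = -0.8283; z_E = (4.32 − 5.5)/1.07 = -1.1028; E_B = (-0.8283 − (-1.1028))/√2 = 0.1941.
E_A − E_B = -1.8144 − 0.1941 = -2.0085 ≈ -2.01.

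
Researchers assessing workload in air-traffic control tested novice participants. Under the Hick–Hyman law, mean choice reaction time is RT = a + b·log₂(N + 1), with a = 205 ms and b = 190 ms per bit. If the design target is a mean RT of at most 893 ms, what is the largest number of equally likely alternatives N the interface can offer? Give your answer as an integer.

11

Set 205 + 190·log₂(N + 1) ≤ 893.
log₂(N + 1) ≤ (893 − 205) / 190 = 3.6211.
N + 1 ≤ 2^3.6211 = 12.3044.
N ≤ 11.3044, so the largest integer N is 11.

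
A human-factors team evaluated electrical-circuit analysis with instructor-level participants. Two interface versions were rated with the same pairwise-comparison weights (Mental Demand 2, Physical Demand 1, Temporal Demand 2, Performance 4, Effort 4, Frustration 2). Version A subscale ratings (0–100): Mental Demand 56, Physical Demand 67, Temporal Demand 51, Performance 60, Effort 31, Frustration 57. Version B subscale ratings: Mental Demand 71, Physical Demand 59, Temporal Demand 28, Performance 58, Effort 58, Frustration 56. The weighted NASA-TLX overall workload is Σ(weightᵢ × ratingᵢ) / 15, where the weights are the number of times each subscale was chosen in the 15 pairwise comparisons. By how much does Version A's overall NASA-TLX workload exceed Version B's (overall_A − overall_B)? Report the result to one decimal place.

Version A weighted sum = 2·56 + 1·67 + 2·51 + 4·60 + 4·31 + 2·57 = 112 + 67 + 102 + 240 + 124 + 114 = 759; overall_A = 759/15 = 50.6000.
Version B weighted sum = 2·71 + 1·59 + 2·28 + 4·58 + 4·58 + 2·56 = 142 + 59 + 56 + 232 + 232 + 112 = 833; overall_B = 833/15 = 55.5333.
Difference = 50.6000 − 55.5333 = -4.9333 ≈ -4.9.

-4.9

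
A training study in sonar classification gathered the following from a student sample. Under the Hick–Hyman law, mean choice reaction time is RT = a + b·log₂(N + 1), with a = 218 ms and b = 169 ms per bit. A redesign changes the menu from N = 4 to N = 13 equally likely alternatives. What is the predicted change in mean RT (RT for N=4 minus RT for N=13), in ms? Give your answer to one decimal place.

-251.0

RT(4) = 218 + 169·log₂(5) = 218 + 169·2.3219 = 610.4011 ms.
RT(13) = 218 + 169·log₂(14) = 218 + 169·3.8074 = 861.4506 ms.
Difference = 610.4011 − 861.4506 = -251.0495 ≈ -251.0 ms.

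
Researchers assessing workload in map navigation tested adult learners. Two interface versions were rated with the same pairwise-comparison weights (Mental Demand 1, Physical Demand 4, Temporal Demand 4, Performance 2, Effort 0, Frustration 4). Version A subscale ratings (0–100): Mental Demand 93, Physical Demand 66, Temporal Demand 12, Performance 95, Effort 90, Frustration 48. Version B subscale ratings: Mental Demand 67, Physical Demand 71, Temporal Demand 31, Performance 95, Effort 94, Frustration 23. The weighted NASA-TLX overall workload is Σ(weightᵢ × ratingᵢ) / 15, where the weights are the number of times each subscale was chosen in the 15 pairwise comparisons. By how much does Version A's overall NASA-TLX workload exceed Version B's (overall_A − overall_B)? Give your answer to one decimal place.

2.0

Version A weighted sum = 1·93 + 4·66 + 4·12 + 2·95 + 0·90 + 4·48 = 93 + 264 + 48 + 190 + 0 + 192 = 787; overall_A = 787/15 = 52.4667.
Version B weighted sum = 1·67 + 4·71 + 4·31 + 2·95 + 0·94 + 4·23 = 67 + 284 + 124 + 190 + 0 + 92 = 757; overall_B = 757/15 = 50.4667.
Difference = 52.4667 − 50.4667 = 2.0000 ≈ 2.0.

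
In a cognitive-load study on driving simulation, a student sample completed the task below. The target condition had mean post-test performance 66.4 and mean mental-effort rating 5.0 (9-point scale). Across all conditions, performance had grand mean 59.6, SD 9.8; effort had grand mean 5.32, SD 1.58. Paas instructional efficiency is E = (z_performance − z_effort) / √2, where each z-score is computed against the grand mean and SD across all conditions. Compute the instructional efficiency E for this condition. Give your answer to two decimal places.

0.63

z_performance = (66.4 − 59.6) / 9.8 = 6.8000 / 9.8 = 0.6939.
z_effort = (5.0 − 5.32) / 1.58 = -0.3200 / 1.58 = -0.2025.
z_P − z_E = 0.6939 − (-0.2025) = 0.8964.
E = 0.8964 / √2 = 0.8964 / 1.41421 = 0.6339 ≈ 0.63.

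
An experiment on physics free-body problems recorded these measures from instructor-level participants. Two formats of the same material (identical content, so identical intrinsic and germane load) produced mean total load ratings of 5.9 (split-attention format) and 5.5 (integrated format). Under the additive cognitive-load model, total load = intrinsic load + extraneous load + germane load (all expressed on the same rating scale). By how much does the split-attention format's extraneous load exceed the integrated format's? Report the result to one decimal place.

Intrinsic and germane load are equal across formats, so the difference in total load equals the difference in extraneous load.
Extraneous-load difference = 5.9 − 5.5 = 0.4.

0.4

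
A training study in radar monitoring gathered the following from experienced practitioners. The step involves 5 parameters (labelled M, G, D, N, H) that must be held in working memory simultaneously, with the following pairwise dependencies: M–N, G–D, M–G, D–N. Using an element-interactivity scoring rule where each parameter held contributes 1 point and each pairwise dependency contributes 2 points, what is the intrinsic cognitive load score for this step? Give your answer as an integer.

13

Count of parameters held simultaneously: 5.
Count of pairwise dependencies listed: 4.
Element contribution: 5 × 1 = 5.
Interaction contribution: 4 × 2 = 8.
Intrinsic load = 5 + 8 = 13.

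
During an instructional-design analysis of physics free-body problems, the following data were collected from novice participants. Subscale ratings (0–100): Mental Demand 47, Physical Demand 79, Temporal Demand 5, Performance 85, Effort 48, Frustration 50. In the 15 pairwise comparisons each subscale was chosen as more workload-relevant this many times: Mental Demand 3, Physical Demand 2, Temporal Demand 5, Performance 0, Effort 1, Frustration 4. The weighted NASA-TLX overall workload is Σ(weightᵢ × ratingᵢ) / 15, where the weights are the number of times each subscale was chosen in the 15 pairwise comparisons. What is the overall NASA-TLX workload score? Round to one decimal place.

38.1

The tallies are the weights (they sum to 15).
Weighted sum = 3·47 + 2·79 + 5·5 + 0·85 + 1·48 + 4·50
            = 141 + 158 + 25 + 0 + 48 + 200 = 572.
Overall workload = 572 / 15 = 38.1333 ≈ 38.1.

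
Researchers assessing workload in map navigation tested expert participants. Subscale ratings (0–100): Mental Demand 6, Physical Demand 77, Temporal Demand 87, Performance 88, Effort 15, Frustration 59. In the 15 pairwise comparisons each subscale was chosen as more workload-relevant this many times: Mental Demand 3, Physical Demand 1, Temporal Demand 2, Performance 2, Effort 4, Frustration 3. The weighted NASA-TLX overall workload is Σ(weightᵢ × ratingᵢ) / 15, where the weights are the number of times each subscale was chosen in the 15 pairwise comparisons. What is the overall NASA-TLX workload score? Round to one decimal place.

The tallies are the weights (they sum to 15).
Weighted sum = 3·6 + 1·77 + 2·87 + 2·88 + 4·15 + 3·59
            = 18 + 77 + 174 + 176 + 60 + 177 = 682.
Overall workload = 682 / 15 = 45.4667 ≈ 45.5.

45.5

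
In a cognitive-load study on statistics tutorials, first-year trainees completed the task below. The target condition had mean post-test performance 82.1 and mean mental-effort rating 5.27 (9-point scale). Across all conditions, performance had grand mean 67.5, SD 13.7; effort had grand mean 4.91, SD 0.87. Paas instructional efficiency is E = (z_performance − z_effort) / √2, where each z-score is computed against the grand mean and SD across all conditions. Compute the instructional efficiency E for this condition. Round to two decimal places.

z_performance = (82.1 − 67.5) / 13.7 = 14.6000 / 13.7 = 1.0657.
z_effort = (5.27 − 4.91) / 0.87 = 0.3600 / 0.87 = 0.4138.
z_P − z_E = 1.0657 − 0.4138 = 0.6519.
E = 0.6519 / √2 = 0.6519 / 1.41421 = 0.4610 ≈ 0.46.

0.46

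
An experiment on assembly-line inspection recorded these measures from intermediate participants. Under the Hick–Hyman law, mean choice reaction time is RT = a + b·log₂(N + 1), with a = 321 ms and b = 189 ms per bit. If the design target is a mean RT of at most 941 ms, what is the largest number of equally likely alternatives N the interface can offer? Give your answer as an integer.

8

Set 321 + 189·log₂(N + 1) ≤ 941.
log₂(N + 1) ≤ (941 − 321) / 189 = 3.2804.
N + 1 ≤ 2^3.2804 = 9.7163.
N ≤ 8.7163, so the largest integer N is 8.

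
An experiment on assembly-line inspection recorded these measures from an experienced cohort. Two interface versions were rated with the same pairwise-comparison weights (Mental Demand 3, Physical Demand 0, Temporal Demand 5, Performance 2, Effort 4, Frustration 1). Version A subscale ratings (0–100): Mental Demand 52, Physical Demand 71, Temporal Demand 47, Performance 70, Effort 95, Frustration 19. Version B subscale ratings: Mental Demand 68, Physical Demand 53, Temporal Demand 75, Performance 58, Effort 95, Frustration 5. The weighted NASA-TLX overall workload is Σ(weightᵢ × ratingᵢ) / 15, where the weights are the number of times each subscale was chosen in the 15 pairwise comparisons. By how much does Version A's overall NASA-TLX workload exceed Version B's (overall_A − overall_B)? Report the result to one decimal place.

-10.0

Version A weighted sum = 3·52 + 0·71 + 5·47 + 2·70 + 4·95 + 1·19 = 156 + 0 + 235 + 140 + 380 + 19 = 930; overall_A = 930/15 = 62.0000.
Version B weighted sum = 3·68 + 0·53 + 5·75 + 2·58 + 4·95 + 1·5 = 204 + 0 + 375 + 116 + 380 + 5 = 1080; overall_B = 1080/15 = 72.0000.
Difference = 62.0000 − 72.0000 = -10.0000 ≈ -10.0.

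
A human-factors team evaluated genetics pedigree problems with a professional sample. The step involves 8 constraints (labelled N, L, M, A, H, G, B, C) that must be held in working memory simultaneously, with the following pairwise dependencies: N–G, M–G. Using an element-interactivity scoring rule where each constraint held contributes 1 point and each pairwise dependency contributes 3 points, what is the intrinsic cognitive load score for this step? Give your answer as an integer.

14

Count of constraints held simultaneously: 8.
Count of pairwise dependencies listed: 2.
Element contribution: 8 × 1 = 8.
Interaction contribution: 2 × 3 = 6.
Intrinsic load = 8 + 6 = 14.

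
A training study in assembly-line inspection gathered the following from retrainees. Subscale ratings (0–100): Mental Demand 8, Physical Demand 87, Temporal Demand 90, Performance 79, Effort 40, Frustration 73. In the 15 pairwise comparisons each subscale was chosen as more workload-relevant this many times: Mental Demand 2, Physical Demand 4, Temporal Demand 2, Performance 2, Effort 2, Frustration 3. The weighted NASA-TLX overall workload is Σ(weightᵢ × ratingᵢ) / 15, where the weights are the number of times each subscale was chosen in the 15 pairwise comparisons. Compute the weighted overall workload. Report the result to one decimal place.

66.7

The tallies are the weights (they sum to 15).
Weighted sum = 2·8 + 4·87 + 2·90 + 2·79 + 2·40 + 3·73
            = 16 + 348 + 180 + 158 + 80 + 219 = 1001.
Overall workload = 1001 / 15 = 66.7333 ≈ 66.7.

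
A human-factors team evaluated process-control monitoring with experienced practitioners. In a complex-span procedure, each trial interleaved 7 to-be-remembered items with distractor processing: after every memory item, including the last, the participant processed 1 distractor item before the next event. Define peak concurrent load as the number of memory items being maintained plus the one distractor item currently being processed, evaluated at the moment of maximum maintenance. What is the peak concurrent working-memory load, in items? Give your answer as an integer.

Maintenance is greatest during the distractor(s) after memory item 7: all 7 memory items are being held.
One distractor item is concurrently being processed.
Peak concurrent load = 7 + 1 = 8 items.

8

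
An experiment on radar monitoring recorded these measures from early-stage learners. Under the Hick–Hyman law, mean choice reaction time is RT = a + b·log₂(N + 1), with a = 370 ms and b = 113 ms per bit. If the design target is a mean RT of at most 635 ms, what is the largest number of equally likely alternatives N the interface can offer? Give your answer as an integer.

4

Set 370 + 113·log₂(N + 1) ≤ 635.
log₂(N + 1) ≤ (635 − 370) / 113 = 2.3451.
N + 1 ≤ 2^2.3451 = 5.0810.
N ≤ 4.0810, so the largest integer N is 4.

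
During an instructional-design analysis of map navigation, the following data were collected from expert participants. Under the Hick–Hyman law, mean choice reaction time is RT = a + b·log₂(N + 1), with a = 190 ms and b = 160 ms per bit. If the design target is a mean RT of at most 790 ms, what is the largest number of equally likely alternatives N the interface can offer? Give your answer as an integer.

12

Set 190 + 160·log₂(N + 1) ≤ 790.
log₂(N + 1) ≤ (790 − 190) / 160 = 3.7500.
N + 1 ≤ 2^3.7500 = 13.4543.
N ≤ 12.4543, so the largest integer N is 12.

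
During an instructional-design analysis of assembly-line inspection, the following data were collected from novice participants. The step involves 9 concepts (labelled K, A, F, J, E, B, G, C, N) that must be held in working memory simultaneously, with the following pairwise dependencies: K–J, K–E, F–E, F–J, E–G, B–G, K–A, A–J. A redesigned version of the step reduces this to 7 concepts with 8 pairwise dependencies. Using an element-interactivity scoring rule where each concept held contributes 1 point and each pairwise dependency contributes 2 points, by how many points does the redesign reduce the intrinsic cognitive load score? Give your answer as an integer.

2

Original: 9 × 1 + 8 × 2 = 9 + 16 = 25.
Redesigned: 7 × 1 + 8 × 2 = 7 + 16 = 23.
Reduction = 25 − 23 = 2.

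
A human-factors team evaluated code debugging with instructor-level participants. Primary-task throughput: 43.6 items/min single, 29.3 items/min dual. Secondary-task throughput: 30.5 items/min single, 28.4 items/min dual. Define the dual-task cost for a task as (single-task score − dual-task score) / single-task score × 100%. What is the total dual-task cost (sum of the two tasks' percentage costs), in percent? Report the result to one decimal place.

Primary cost = (43.6 − 29.3) / 43.6 × 100% = 32.7982%.
Secondary cost = (30.5 − 28.4) / 30.5 × 100% = 6.8852%.
Total = 32.7982% + 6.8852% = 39.6834% ≈ 39.7%.

39.7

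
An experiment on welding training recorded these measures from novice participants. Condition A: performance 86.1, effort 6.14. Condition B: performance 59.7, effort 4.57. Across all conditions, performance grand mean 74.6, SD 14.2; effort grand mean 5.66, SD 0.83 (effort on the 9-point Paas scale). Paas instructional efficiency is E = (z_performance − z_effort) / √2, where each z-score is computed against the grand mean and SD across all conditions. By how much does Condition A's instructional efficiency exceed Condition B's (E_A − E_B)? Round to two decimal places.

-0.02

Condition A: z_P = (86.1 − 74.6)/14.2 = 0.8099; z_E = (6.14 − 5.66)/0.83 = 0.5783; E_A = (0.8099 − 0.5783)/√2 = 0.1638.
Condition B: z_P = (59.7 − 74.6)/14.2 = -1.0493; z_E = (4.57 − 5.66)/0.83 = -1.3133; E_B = (-1.0493 − (-1.3133))/√2 = 0.1867.
E_A − E_B = 0.1638 − 0.1867 = -0.0229 ≈ -0.02.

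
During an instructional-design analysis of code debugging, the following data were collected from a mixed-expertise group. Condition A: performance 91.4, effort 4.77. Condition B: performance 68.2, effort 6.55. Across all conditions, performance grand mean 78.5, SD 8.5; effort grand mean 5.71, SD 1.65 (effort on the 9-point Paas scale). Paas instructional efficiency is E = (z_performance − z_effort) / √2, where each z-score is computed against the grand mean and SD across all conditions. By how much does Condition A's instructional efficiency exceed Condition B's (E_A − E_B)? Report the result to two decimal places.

2.69

Condition A: z_P = (91.4 − 78.5)/8.5 = 1.5176; z_E = (4.77 − 5.71)/1.65 = -0.5697; E_A = (1.5176 − (-0.5697))/√2 = 1.4759.
Condition B: z_P = (68.2 − 78.5)/8.5 = -1.2118; z_E = (6.55 − 5.71)/1.65 = 0.5091; E_B = (-1.2118 − 0.5091)/√2 = -1.2169.
E_A − E_B = 1.4759 − (-1.2169) = 2.6928 ≈ 2.69.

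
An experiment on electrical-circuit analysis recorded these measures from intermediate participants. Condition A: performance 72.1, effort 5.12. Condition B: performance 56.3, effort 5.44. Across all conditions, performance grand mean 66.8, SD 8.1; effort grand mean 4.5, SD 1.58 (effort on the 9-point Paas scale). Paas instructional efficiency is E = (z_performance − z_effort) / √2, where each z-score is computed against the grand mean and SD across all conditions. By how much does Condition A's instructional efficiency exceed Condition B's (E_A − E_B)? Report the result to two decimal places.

1.52

Condition A: z_P = (72.1 − 66.8)/8.1 = 0.6543; z_E = (5.12 − 4.5)/1.58 = 0.3924; E_A = (0.6543 − 0.3924)/√2 = 0.1852.
Condition B: z_P = (56.3 − 66.8)/8.1 = -1.2963; z_E = (5.44 − 4.5)/1.58 = 0.5949; E_B = (-1.2963 − 0.5949)/√2 = -1.3373.
E_A − E_B = 0.1852 − (-1.3373) = 1.5225 ≈ 1.52.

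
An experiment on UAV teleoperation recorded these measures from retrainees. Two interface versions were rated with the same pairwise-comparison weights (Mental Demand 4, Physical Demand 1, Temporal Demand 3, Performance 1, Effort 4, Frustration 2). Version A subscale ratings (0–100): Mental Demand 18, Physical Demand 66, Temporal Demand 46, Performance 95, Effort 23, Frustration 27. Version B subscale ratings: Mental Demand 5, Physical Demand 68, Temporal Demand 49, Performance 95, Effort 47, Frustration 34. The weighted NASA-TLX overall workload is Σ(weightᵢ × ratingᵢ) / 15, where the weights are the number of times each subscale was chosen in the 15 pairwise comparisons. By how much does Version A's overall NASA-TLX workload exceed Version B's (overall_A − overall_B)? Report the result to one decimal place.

Version A weighted sum = 4·18 + 1·66 + 3·46 + 1·95 + 4·23 + 2·27 = 72 + 66 + 138 + 95 + 92 + 54 = 517; overall_A = 517/15 = 34.4667.
Version B weighted sum = 4·5 + 1·68 + 3·49 + 1·95 + 4·47 + 2·34 = 20 + 68 + 147 + 95 + 188 + 68 = 586; overall_B = 586/15 = 39.0667.
Difference = 34.4667 − 39.0667 = -4.6000 ≈ -4.6.

-4.6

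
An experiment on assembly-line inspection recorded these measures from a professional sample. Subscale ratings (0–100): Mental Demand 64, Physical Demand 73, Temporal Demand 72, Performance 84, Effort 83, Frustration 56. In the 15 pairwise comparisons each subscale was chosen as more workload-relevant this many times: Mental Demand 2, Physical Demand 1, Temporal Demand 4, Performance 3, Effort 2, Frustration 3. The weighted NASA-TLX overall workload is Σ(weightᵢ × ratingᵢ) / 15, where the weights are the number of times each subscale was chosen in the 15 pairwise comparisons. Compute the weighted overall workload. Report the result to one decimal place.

71.7

The tallies are the weights (they sum to 15).
Weighted sum = 2·64 + 1·73 + 4·72 + 3·84 + 2·83 + 3·56
            = 128 + 73 + 288 + 252 + 166 + 168 = 1075.
Overall workload = 1075 / 15 = 71.6667 ≈ 71.7.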